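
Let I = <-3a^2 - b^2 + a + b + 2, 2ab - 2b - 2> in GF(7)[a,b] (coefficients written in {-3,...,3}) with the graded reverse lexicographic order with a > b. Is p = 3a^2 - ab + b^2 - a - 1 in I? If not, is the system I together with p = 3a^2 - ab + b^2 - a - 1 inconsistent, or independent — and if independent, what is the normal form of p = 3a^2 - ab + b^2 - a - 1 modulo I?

First compute the reduced Gröbner basis of I by Buchberger's algorithm.
f_1 = -3a^2 - b^2 + a + b + 2, LT = a^2.
f_2 = 2ab - 2b - 2, LT = ab.

S(f_1,f_2): lcm = a^2b. S = -2b^3 + 3ab + 2b^2 + a - 3b.
  leading term b^3: no divisor's leading term divides it; move -2b^3 to the remainder.
  leading term ab: subtract (-2)·f_2 from 3ab + 2b^2 + a - 3b → 2b^2 + a + 3
  leading term b^2: no divisor's leading term divides it; move 2b^2 to the remainder.
  leading term a: no divisor's leading term divides it; move a to the remainder.
  leading term 1: no divisor's leading term divides it; move 3 to the remainder.
  remainder -2b^3 + 2b^2 + a + 3 ≠ 0; add h_3 = -2b^3 + 2b^2 + a + 3 to the basis.

The other S-polynomials (S(f_1,h_3), S(f_2,h_3)) all reduce to 0 modulo the current basis, so we have a Gröbner basis.
Inter-reduce: drop elements whose leading term is divisible by another's, tail-reduce, and make monic.
Reduced Gröbner basis: {b^3 - b^2 + 3a + 2, a^2 - 2b^2 + 2a + 2b - 3, ab - b - 1}.
Label its elements g_1 = b^3 - b^2 + 3a + 2, g_2 = a^2 - 2b^2 + 2a + 2b - 3, g_3 = ab - b - 1.

Reduce p = 3a^2 - ab + b^2 - a - 1 modulo G:
  leading term a^2: subtract (3)·g_2 from 3a^2 - ab + b^2 - a - 1 → -ab + b + 1
  leading term ab: subtract (-1)·g_3 from -ab + b + 1 → 0
  normal form = 0.
Since the normal form is 0, p ∈ I.

The remainder on division by a Gröbner basis is unique — it is the normal form.

3a^2 - ab + b^2 - a - 1 lies in I (it reduces to 0).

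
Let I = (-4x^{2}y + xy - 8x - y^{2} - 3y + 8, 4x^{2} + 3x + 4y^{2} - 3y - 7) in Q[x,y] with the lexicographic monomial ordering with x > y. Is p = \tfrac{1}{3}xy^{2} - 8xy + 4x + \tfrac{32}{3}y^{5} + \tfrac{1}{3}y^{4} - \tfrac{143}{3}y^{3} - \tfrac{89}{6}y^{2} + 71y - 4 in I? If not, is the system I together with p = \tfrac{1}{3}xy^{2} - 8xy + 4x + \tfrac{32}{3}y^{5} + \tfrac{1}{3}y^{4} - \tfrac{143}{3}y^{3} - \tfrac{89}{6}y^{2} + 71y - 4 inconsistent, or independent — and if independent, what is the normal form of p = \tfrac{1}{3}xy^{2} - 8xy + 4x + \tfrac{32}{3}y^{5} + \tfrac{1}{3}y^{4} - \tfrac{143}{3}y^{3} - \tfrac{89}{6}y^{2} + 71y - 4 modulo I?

\tfrac{1}{3}xy^{2} - 8xy + 4x + \tfrac{32}{3}y^{5} + \tfrac{1}{3}y^{4} - \tfrac{143}{3}y^{3} - \tfrac{89}{6}y^{2} + 71y - 4 lies in I (it reduces to 0).

First compute the reduced Gröbner basis of I by Buchberger's algorithm.
f_1 = -4x^{2}y + xy - 8x - y^{2} - 3y + 8, LT = x^{2}y.
f_2 = 4x^{2} + 3x + 4y^{2} - 3y - 7, LT = x^{2}.

S(f_1,f_2): lcm = x^{2}y. S = -xy + 2x - y^{3} + y^{2} + \tfrac{5}{2}y - 2.
  reduce S modulo (f_1, f_2):
  remainder -xy + 2x - y^{3} + y^{2} + \tfrac{5}{2}y - 2 ≠ 0; add h_3 = -xy + 2x - y^{3} + y^{2} + \tfrac{5}{2}y - 2 to the basis.

S(f_1,h_3): lcm = x^{2}y. S = 2x^{2} - xy^{3} + xy^{2} + \tfrac{9}{4}xy + \tfrac{1}{4}y^{2} + \tfrac{3}{4}y - 2.
  reduce S modulo (f_1, f_2, h_3):
  remainder -x + y^{5} - \tfrac{15}{4}y^{3} - 2y^{2} + \tfrac{39}{8}y + 1 ≠ 0; add h_4 = -x + y^{5} - \tfrac{15}{4}y^{3} - 2y^{2} + \tfrac{39}{8}y + 1 to the basis.

S(f_1,h_4): lcm = x^{2}y. S = xy^{6} - \tfrac{15}{4}xy^{4} - 2xy^{3} + \tfrac{39}{8}xy^{2} + \tfrac{3}{4}xy + 2x + \tfrac{1}{4}y^{2} + \tfrac{3}{4}y - 2.
  reduce S modulo (f_1, f_2, h_3, h_4):
  remainder -y^{8} - y^{7} + \tfrac{17}{4}y^{6} + \tfrac{63}{4}y^{5} - \tfrac{27}{4}y^{4} - \tfrac{385}{8}y^{3} - \tfrac{153}{16}y^{2} + \tfrac{495}{8}y ≠ 0; add h_5 = -y^{8} - y^{7} + \tfrac{17}{4}y^{6} + \tfrac{63}{4}y^{5} - \tfrac{27}{4}y^{4} - \tfrac{385}{8}y^{3} - \tfrac{153}{16}y^{2} + \tfrac{495}{8}y to the basis.

S(f_2,h_4): lcm = x^{2}. S = xy^{5} - \tfrac{15}{4}xy^{3} - 2xy^{2} + \tfrac{39}{8}xy + \tfrac{7}{4}x + y^{2} - \tfrac{3}{4}y - \tfrac{7}{4}.
  reduce S modulo (f_1, f_2, h_3, h_4, h_5):
  remainder -y^{7} - y^{6} + \tfrac{39}{4}y^{5} + \tfrac{19}{4}y^{4} - \tfrac{219}{8}y^{3} - \tfrac{99}{8}y^{2} + \tfrac{135}{4}y ≠ 0; add h_6 = -y^{7} - y^{6} + \tfrac{39}{4}y^{5} + \tfrac{19}{4}y^{4} - \tfrac{219}{8}y^{3} - \tfrac{99}{8}y^{2} + \tfrac{135}{4}y to the basis.

S(h_3,h_4): lcm = xy. S = -2x + y^{6} - \tfrac{15}{4}y^{4} - y^{3} + \tfrac{31}{8}y^{2} - \tfrac{3}{2}y + 2.
  reduce S modulo (f_1, f_2, h_3, h_4, h_5, h_6):
  remainder y^{6} - 2y^{5} - \tfrac{15}{4}y^{4} + \tfrac{13}{2}y^{3} + \tfrac{63}{8}y^{2} - \tfrac{45}{4}y ≠ 0; add h_7 = y^{6} - 2y^{5} - \tfrac{15}{4}y^{4} + \tfrac{13}{2}y^{3} + \tfrac{63}{8}y^{2} - \tfrac{45}{4}y to the basis.

The other S-polynomials (S(f_2,h_3), S(f_1,h_5), S(f_2,h_5), S(h_3,h_5), S(h_4,h_5), S(f_1,h_6), S(f_2,h_6), S(h_3,h_6), S(h_4,h_6), S(h_5,h_6), S(f_1,h_7), S(f_2,h_7), S(h_3,h_7), S(h_4,h_7), S(h_5,h_7), S(h_6,h_7)) all reduce to 0 modulo the current basis, so we have a Gröbner basis.
Inter-reduce: drop elements whose leading term is divisible by another's, tail-reduce, and make monic.
Reduced Gröbner basis: {x - y^{5} + \tfrac{15}{4}y^{3} + 2y^{2} - \tfrac{39}{8}y - 1, y^{6} - 2y^{5} - \tfrac{15}{4}y^{4} + \tfrac{13}{2}y^{3} + \tfrac{63}{8}y^{2} - \tfrac{45}{4}y}.
Label its elements g_1 = x - y^{5} + \tfrac{15}{4}y^{3} + 2y^{2} - \tfrac{39}{8}y - 1, g_2 = y^{6} - 2y^{5} - \tfrac{15}{4}y^{4} + \tfrac{13}{2}y^{3} + \tfrac{63}{8}y^{2} - \tfrac{45}{4}y.

Reduce p = \tfrac{1}{3}xy^{2} - 8xy + 4x + \tfrac{32}{3}y^{5} + \tfrac{1}{3}y^{4} - \tfrac{143}{3}y^{3} - \tfrac{89}{6}y^{2} + 71y - 4 modulo G:
  leading term xy^{2}: subtract (\tfrac{1}{3}y^{2})·g_1 from \tfrac{1}{3}xy^{2} - 8xy + 4x + \tfrac{32}{3}y^{5} + \tfrac{1}{3}y^{4} - \tfrac{143}{3}y^{3} - \tfrac{89}{6}y^{2} + 71y - 4 → -8xy + 4x + \tfrac{1}{3}y^{7} + \tfrac{113}{12}y^{5} - \tfrac{1}{3}y^{4} - \tfrac{1105}{24}y^{3} - \tfrac{29}{2}y^{2} + 71y - 4
  leading term xy: subtract (-8y)·g_1 from -8xy + 4x + \tfrac{1}{3}y^{7} + \tfrac{113}{12}y^{5} - \tfrac{1}{3}y^{4} - \tfrac{1105}{24}y^{3} - \tfrac{29}{2}y^{2} + 71y - 4 → 4x + \tfrac{1}{3}y^{7} - 8y^{6} + \tfrac{113}{12}y^{5} + \tfrac{89}{3}y^{4} - \tfrac{721}{24}y^{3} - \tfrac{107}{2}y^{2} + 63y - 4
  leading term x: subtract (4)·g_1 from 4x + \tfrac{1}{3}y^{7} - 8y^{6} + \tfrac{113}{12}y^{5} + \tfrac{89}{3}y^{4} - \tfrac{721}{24}y^{3} - \tfrac{107}{2}y^{2} + 63y - 4 → \tfrac{1}{3}y^{7} - 8y^{6} + \tfrac{161}{12}y^{5} + \tfrac{89}{3}y^{4} - \tfrac{1081}{24}y^{3} - \tfrac{123}{2}y^{2} + \tfrac{165}{2}y
  leading term y^{7}: subtract (\tfrac{1}{3}y)·g_2 from \tfrac{1}{3}y^{7} - 8y^{6} + \tfrac{161}{12}y^{5} + \tfrac{89}{3}y^{4} - \tfrac{1081}{24}y^{3} - \tfrac{123}{2}y^{2} + \tfrac{165}{2}y → -\tfrac{22}{3}y^{6} + \tfrac{44}{3}y^{5} + \tfrac{55}{2}y^{4} - \tfrac{143}{3}y^{3} - \tfrac{231}{4}y^{2} + \tfrac{165}{2}y
  leading term y^{6}: subtract (-\tfrac{22}{3})·g_2 from -\tfrac{22}{3}y^{6} + \tfrac{44}{3}y^{5} + \tfrac{55}{2}y^{4} - \tfrac{143}{3}y^{3} - \tfrac{231}{4}y^{2} + \tfrac{165}{2}y → 0
  normal form = 0.
Since the normal form is 0, p ∈ I.

The remainder on division by a Gröbner basis is unique — it is the normal form.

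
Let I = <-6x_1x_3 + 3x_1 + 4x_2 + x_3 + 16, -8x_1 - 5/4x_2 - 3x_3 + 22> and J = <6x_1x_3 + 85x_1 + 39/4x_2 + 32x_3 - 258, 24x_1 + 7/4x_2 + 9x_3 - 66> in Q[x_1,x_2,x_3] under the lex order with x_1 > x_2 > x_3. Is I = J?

No, the ideals differ.

Two ideals are equal iff their reduced Gröbner bases coincide (the reduced basis is unique for a fixed ordering).
Buchberger on the first generating set:
f_1 = -6x_1x_3 + 3x_1 + 4x_2 + x_3 + 16, LT = x_1x_3.
f_2 = -8x_1 - 5/4x_2 - 3x_3 + 22, LT = x_1.

S(f_1,f_2): lcm = x_1x_3. S = -1/2x_1 - 5/32x_2x_3 - 2/3x_2 - 3/8x_3^2 + 31/12x_3 - 8/3.
  leading term x_1: subtract (1/16)·f_2 from -1/2x_1 - 5/32x_2x_3 - 2/3x_2 - 3/8x_3^2 + 31/12x_3 - 8/3 → -5/32x_2x_3 - 113/192x_2 - 3/8x_3^2 + 133/48x_3 - 97/24
  leading term x_2x_3: no divisor's leading term divides it; move -5/32x_2x_3 to the remainder.
  leading term x_2: no divisor's leading term divides it; move -113/192x_2 to the remainder.
  leading term x_3^2: no divisor's leading term divides it; move -3/8x_3^2 to the remainder.
  leading term x_3: no divisor's leading term divides it; move 133/48x_3 to the remainder.
  leading term 1: no divisor's leading term divides it; move -97/24 to the remainder.
  remainder -5/32x_2x_3 - 113/192x_2 - 3/8x_3^2 + 133/48x_3 - 97/24 ≠ 0; add g_3 = -5/32x_2x_3 - 113/192x_2 - 3/8x_3^2 + 133/48x_3 - 97/24 to the basis.

The other S-polynomials (S(f_1,g_3), S(f_2,g_3)) all reduce to 0 modulo the current basis, so we have a Gröbner basis.
Inter-reduce: drop elements whose leading term is divisible by another's, tail-reduce, and make monic.
Reduced Gröbner basis: {x_1 + 5/32x_2 + 3/8x_3 - 11/4, x_2x_3 + 113/30x_2 + 12/5x_3^2 - 266/15x_3 + 388/15}.

Buchberger on the second generating set:
h_1 = 6x_1x_3 + 85x_1 + 39/4x_2 + 32x_3 - 258, LT = x_1x_3.
h_2 = 24x_1 + 7/4x_2 + 9x_3 - 66, LT = x_1.

S(h_1,h_2): lcm = x_1x_3. S = 85/6x_1 - 7/96x_2x_3 + 13/8x_2 - 3/8x_3^2 + 97/12x_3 - 43.
  leading term x_1: subtract (85/144)·h_2 from 85/6x_1 - 7/96x_2x_3 + 13/8x_2 - 3/8x_3^2 + 97/12x_3 - 43 → -7/96x_2x_3 + 341/576x_2 - 3/8x_3^2 + 133/48x_3 - 97/24
  leading term x_2x_3: no divisor's leading term divides it; move -7/96x_2x_3 to the remainder.
  leading term x_2: no divisor's leading term divides it; move 341/576x_2 to the remainder.
  leading term x_3^2: no divisor's leading term divides it; move -3/8x_3^2 to the remainder.
  leading term x_3: no divisor's leading term divides it; move 133/48x_3 to the remainder.
  leading term 1: no divisor's leading term divides it; move -97/24 to the remainder.
  remainder -7/96x_2x_3 + 341/576x_2 - 3/8x_3^2 + 133/48x_3 - 97/24 ≠ 0; add k_3 = -7/96x_2x_3 + 341/576x_2 - 3/8x_3^2 + 133/48x_3 - 97/24 to the basis.

The other S-polynomials (S(h_1,k_3), S(h_2,k_3)) all reduce to 0 modulo the current basis, so we have a Gröbner basis.
Inter-reduce: drop elements whose leading term is divisible by another's, tail-reduce, and make monic.
Reduced Gröbner basis: {x_1 + 7/96x_2 + 3/8x_3 - 11/4, x_2x_3 - 341/42x_2 + 36/7x_3^2 - 38x_3 + 388/7}.

Since the reduced bases disagree, the two ideals are not the same.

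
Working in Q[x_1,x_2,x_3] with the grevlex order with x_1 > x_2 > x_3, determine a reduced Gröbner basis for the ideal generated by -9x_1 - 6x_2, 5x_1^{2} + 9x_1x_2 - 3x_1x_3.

G = {x_2^{2} - \tfrac{9}{17}x_2x_3, x_1 + \tfrac{2}{3}x_2}

f_1 = -9x_1 - 6x_2, LT = x_1.
f_2 = 5x_1^{2} + 9x_1x_2 - 3x_1x_3, LT = x_1^{2}.

S(f_1,f_2): lcm = x_1^{2}. S = -\tfrac{17}{15}x_1x_2 + \tfrac{3}{5}x_1x_3.
  leading term x_1x_2: subtract (\tfrac{17}{135}x_2)·f_1 from -\tfrac{17}{15}x_1x_2 + \tfrac{3}{5}x_1x_3 → \tfrac{34}{45}x_2^{2} + \tfrac{3}{5}x_1x_3
  leading term x_2^{2}: no divisor's leading term divides it; move \tfrac{34}{45}x_2^{2} to the remainder.
  leading term x_1x_3: subtract (-\tfrac{1}{15}x_3)·f_1 from \tfrac{3}{5}x_1x_3 → -\tfrac{2}{5}x_2x_3
  leading term x_2x_3: no divisor's leading term divides it; move -\tfrac{2}{5}x_2x_3 to the remainder.
  remainder \tfrac{34}{45}x_2^{2} - \tfrac{2}{5}x_2x_3 ≠ 0; add g_3 = \tfrac{34}{45}x_2^{2} - \tfrac{2}{5}x_2x_3 to the basis.

The other S-polynomials (S(f_1,g_3), S(f_2,g_3)) all reduce to 0 modulo the current basis, so we have a Gröbner basis.
Inter-reduce: drop elements whose leading term is divisible by another's, tail-reduce, and make monic.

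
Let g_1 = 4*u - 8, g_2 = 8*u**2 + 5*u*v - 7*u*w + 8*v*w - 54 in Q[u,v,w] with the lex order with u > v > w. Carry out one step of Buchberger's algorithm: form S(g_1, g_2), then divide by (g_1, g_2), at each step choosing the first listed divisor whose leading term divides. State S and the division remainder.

lcm(LM(g_1), LM(g_2)) = u**2.
S = (lcm/LT(g_1))·g_1 − (lcm/LT(g_2))·g_2 = -5/8*u*v + 7/8*u*w - 2*u - v*w + 27/4.
Reduce S modulo (g_1, g_2) in that order:
  leading term u*v: subtract (-5/32*v)·g_1 from -5/8*u*v + 7/8*u*w - 2*u - v*w + 27/4 → 7/8*u*w - 2*u - v*w - 5/4*v + 27/4
  leading term u*w: subtract (7/32*w)·g_1 from 7/8*u*w - 2*u - v*w - 5/4*v + 27/4 → -2*u - v*w - 5/4*v + 7/4*w + 27/4
  leading term u: subtract (-1/2)·g_1 from -2*u - v*w - 5/4*v + 7/4*w + 27/4 → -v*w - 5/4*v + 7/4*w + 11/4
  leading term v*w: no divisor's leading term divides it; move -v*w to the remainder.
  leading term v: no divisor's leading term divides it; move -5/4*v to the remainder.
  leading term w: no divisor's leading term divides it; move 7/4*w to the remainder.
  leading term 1: no divisor's leading term divides it; move 11/4 to the remainder.
The remainder -v*w - 5/4*v + 7/4*w + 11/4 is nonzero, so it would be added as the next basis element.

S(g_1, g_2) = -5/8*u*v + 7/8*u*w - 2*u - v*w + 27/4; remainder on division = -v*w - 5/4*v + 7/4*w + 11/4.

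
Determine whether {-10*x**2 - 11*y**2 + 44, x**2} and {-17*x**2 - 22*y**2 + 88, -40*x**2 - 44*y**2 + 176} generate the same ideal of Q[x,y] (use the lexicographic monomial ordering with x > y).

Yes, the ideals are equal.

For a fixed monomial order, each ideal has a unique reduced Gröbner basis; comparing bases decides equality.
Buchberger on the first generating set:
f_1 = -10*x**2 - 11*y**2 + 44, LT = x**2.
f_2 = x**2, LT = x**2.

S(f_1,f_2): lcm = x**2. S = 11/10*y**2 - 22/5.
  leading term y**2: no divisor's leading term divides it; move 11/10*y**2 to the remainder.
  leading term 1: no divisor's leading term divides it; move -22/5 to the remainder.
  remainder 11/10*y**2 - 22/5 ≠ 0; add g_3 = 11/10*y**2 - 22/5 to the basis.

The other S-polynomials (S(f_1,g_3), S(f_2,g_3)) all reduce to 0 modulo the current basis, so we have a Gröbner basis.
Inter-reduce: drop elements whose leading term is divisible by another's, tail-reduce, and make monic.
Reduced Gröbner basis: {x**2, y**2 - 4}.

Buchberger on the second generating set:
h_1 = -17*x**2 - 22*y**2 + 88, LT = x**2.
h_2 = -40*x**2 - 44*y**2 + 176, LT = x**2.

S(h_1,h_2): lcm = x**2. S = 33/170*y**2 - 66/85.
  leading term y**2: no divisor's leading term divides it; move 33/170*y**2 to the remainder.
  leading term 1: no divisor's leading term divides it; move -66/85 to the remainder.
  remainder 33/170*y**2 - 66/85 ≠ 0; add k_3 = 33/170*y**2 - 66/85 to the basis.

The other S-polynomials (S(h_1,k_3), S(h_2,k_3)) all reduce to 0 modulo the current basis, so we have a Gröbner basis.
Inter-reduce: drop elements whose leading term is divisible by another's, tail-reduce, and make monic.
Reduced Gröbner basis: {x**2, y**2 - 4}.

These coincide, so the ideals are equal.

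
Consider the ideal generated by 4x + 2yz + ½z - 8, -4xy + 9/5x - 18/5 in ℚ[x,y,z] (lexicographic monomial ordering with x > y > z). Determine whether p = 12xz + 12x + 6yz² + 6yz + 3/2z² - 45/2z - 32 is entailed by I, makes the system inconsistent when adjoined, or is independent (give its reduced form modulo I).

First compute the reduced Gröbner basis of I by Buchberger's algorithm.
f_1 = 4x + 2yz + ½z - 8, LT = x.
f_2 = -4xy + 9/5x - 18/5, LT = xy.

S(f_1,f_2): lcm = xy. S = 9/20x + ½y²z + ⅛yz - 2y - 9/10.
  leading term x: subtract (9/80)·f_1 from 9/20x + ½y²z + ⅛yz - 2y - 9/10 → ½y²z - 1/10yz - 2y - 9/160z
  leading term y²z: no divisor's leading term divides it; move ½y²z to the remainder.
  leading term yz: no divisor's leading term divides it; move -1/10yz to the remainder.
  leading term y: no divisor's leading term divides it; move -2y to the remainder.
  leading term z: no divisor's leading term divides it; move -9/160z to the remainder.
  remainder ½y²z - 1/10yz - 2y - 9/160z ≠ 0; add h_3 = ½y²z - 1/10yz - 2y - 9/160z to the basis.

S(f_1,h_3): leading monomials are coprime, so the S-polynomial reduces to 0 (Buchberger's first criterion).
S(f_2,h_3): lcm = xy²z. S = -¼xyz + 4xy + 9/80xz + 9/10yz.
  leading term xyz: subtract (-1/16yz)·f_1 from -¼xyz + 4xy + 9/80xz + 9/10yz → 4xy + 9/80xz + ⅛y²z² + 1/32yz² + ⅖yz
  leading term xy: subtract (y)·f_1 from 4xy + 9/80xz + ⅛y²z² + 1/32yz² + ⅖yz → 9/80xz + ⅛y²z² - 2y²z + 1/32yz² - 1/10yz + 8y
  leading term xz: subtract (9/320z)·f_1 from 9/80xz + ⅛y²z² - 2y²z + 1/32yz² - 1/10yz + 8y → ⅛y²z² - 2y²z - 1/40yz² - 1/10yz + 8y - 9/640z² + 9/40z
  leading term y²z²: subtract (¼z)·h_3 from ⅛y²z² - 2y²z - 1/40yz² - 1/10yz + 8y - 9/640z² + 9/40z → -2y²z + ⅖yz + 8y + 9/40z
  leading term y²z: subtract (-4)·h_3 from -2y²z + ⅖yz + 8y + 9/40z → 0
  remainder 0.

Every S-polynomial of the final basis reduces to 0, so we have a Gröbner basis.
Inter-reduce: drop elements whose leading term is divisible by another's, tail-reduce, and make monic.
Reduced Gröbner basis: {x + ½yz + ⅛z - 2, y²z - ⅕yz - 4y - 9/80z}.
Label its elements g_1 = x + ½yz + ⅛z - 2, g_2 = y²z - ⅕yz - 4y - 9/80z.

Reduce p = 12xz + 12x + 6yz² + 6yz + 3/2z² - 45/2z - 32 modulo G:
  leading term xz: subtract (12z)·g_1 from 12xz + 12x + 6yz² + 6yz + 3/2z² - 45/2z - 32 → 12x + 6yz + 3/2z - 32
  leading term x: subtract (12)·g_1 from 12x + 6yz + 3/2z - 32 → -8
  leading term 1: no divisor's leading term divides it; move -8 to the remainder.
  normal form = -8.
The normal form is nonzero, so p ∉ I. Since p minus its normal form lies in I, I + (p) = I + (r) where r = -8; decide whether this ideal is the whole ring.
Here r = -8 is a nonzero constant, hence a unit: 1 ∈ I + (p), the Gröbner basis of I + (p) is {1}, and the enlarged system has no common solution — adjoining p is inconsistent.

Adjoining 12xz + 12x + 6yz² + 6yz + 3/2z² - 45/2z - 32 makes the ideal the whole ring: the system is inconsistent.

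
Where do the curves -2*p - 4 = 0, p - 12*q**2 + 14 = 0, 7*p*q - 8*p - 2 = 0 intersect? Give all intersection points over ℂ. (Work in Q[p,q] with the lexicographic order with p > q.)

{(-2, 1)}

Compute a lex Gröbner basis by Buchberger's algorithm.
f_1 = -2*p - 4, LT = p.
f_2 = p - 12*q**2 + 14, LT = p.
f_3 = 7*p*q - 8*p - 2, LT = p*q.

S(f_1,f_2): lcm = p. S = 12*q**2 - 12.
  reduce S modulo (f_1, f_2, f_3):
  remainder 12*q**2 - 12 ≠ 0; add h_4 = 12*q**2 - 12 to the basis.

S(f_1,f_3): lcm = p*q. S = 8/7*p + 2*q + 2/7.
  reduce S modulo (f_1, f_2, f_3, h_4):
  remainder 2*q - 2 ≠ 0; add h_5 = 2*q - 2 to the basis.

The other S-polynomials (S(f_2,f_3), S(f_1,h_4), S(f_2,h_4), S(f_3,h_4), S(f_1,h_5), S(f_2,h_5), S(f_3,h_5), S(h_4,h_5)) all reduce to 0 modulo the current basis, so we have a Gröbner basis.
Inter-reduce: drop elements whose leading term is divisible by another's, tail-reduce, and make monic.
Reduced Gröbner basis: {p + 2, q - 1}.

Since the basis is lex-ordered, q - 1 is univariate in q. Its roots are {1}. Back-substituting each root into the other basis elements fixes the other coordinates.
  q = 1: the earlier basis element becomes p + 2 = 0, giving p = -2 — point (-2, 1).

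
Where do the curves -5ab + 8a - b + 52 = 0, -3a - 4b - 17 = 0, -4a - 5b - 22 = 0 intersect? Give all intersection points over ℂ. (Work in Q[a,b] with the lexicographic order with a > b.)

Compute a lex Gröbner basis by Buchberger's algorithm.
f_1 = -5ab + 8a - b + 52, LT = ab.
f_2 = -3a - 4b - 17, LT = a.
f_3 = -4a - 5b - 22, LT = a.

S(f_1,f_2): lcm = ab. S = -8/5a - 4/3b^2 - 82/15b - 52/5.
  leading term a: subtract (8/15)·f_2 from -8/5a - 4/3b^2 - 82/15b - 52/5 → -4/3b^2 - 10/3b - 4/3
  leading term b^2: no divisor's leading term divides it; move -4/3b^2 to the remainder.
  leading term b: no divisor's leading term divides it; move -10/3b to the remainder.
  leading term 1: no divisor's leading term divides it; move -4/3 to the remainder.
  remainder -4/3b^2 - 10/3b - 4/3 ≠ 0; add h_4 = -4/3b^2 - 10/3b - 4/3 to the basis.

S(f_1,f_3): lcm = ab. S = -8/5a - 5/4b^2 - 53/10b - 52/5.
  leading term a: subtract (8/15)·f_2 from -8/5a - 5/4b^2 - 53/10b - 52/5 → -5/4b^2 - 19/6b - 4/3
  leading term b^2: subtract (15/16)·h_4 from -5/4b^2 - 19/6b - 4/3 → -1/24b - 1/12
  leading term b: no divisor's leading term divides it; move -1/24b to the remainder.
  leading term 1: no divisor's leading term divides it; move -1/12 to the remainder.
  remainder -1/24b - 1/12 ≠ 0; add h_5 = -1/24b - 1/12 to the basis.

The other S-polynomials (S(f_2,f_3), S(f_1,h_4), S(f_2,h_4), S(f_3,h_4), S(f_1,h_5), S(f_2,h_5), S(f_3,h_5), S(h_4,h_5)) all reduce to 0 modulo the current basis, so we have a Gröbner basis.
Inter-reduce: drop elements whose leading term is divisible by another's, tail-reduce, and make monic.
Reduced Gröbner basis: {a + 3, b + 2}.

Since the basis is lex-ordered, b + 2 is univariate in b. Its roots are {-2}. Back-substituting each root into the other basis elements fixes the other coordinates.
  b = -2: the earlier basis element becomes a + 3 = 0, giving a = -3 — point (-3, -2).
Each listed point satisfies every original equation (direct substitution).

{(-3, -2)}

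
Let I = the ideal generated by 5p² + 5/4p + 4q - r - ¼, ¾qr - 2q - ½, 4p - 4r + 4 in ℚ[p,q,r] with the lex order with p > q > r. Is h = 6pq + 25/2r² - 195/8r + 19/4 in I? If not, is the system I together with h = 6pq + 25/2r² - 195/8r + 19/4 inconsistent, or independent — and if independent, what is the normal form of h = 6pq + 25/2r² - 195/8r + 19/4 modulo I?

First compute the reduced Gröbner basis of I by Buchberger's algorithm.
f_1 = 5p² + 5/4p + 4q - r - ¼, LT = p².
f_2 = ¾qr - 2q - ½, LT = qr.
f_3 = 4p - 4r + 4, LT = p.

S(f_1,f_2): leading monomials are coprime, so the S-polynomial reduces to 0 (Buchberger's first criterion).
S(f_1,f_3): lcm = p². S = pr - ¾p + ⅘q - ⅕r - 1/20.
  leading term pr: subtract (¼r)·f_3 from pr - ¾p + ⅘q - ⅕r - 1/20 → -¾p + ⅘q + r² - 6/5r - 1/20
  leading term p: subtract (-3/16)·f_3 from -¾p + ⅘q + r² - 6/5r - 1/20 → ⅘q + r² - 39/20r + 7/10
  leading term q: no divisor's leading term divides it; move ⅘q to the remainder.
  leading term r²: no divisor's leading term divides it; move r² to the remainder.
  leading term r: no divisor's leading term divides it; move -39/20r to the remainder.
  leading term 1: no divisor's leading term divides it; move 7/10 to the remainder.
  remainder ⅘q + r² - 39/20r + 7/10 ≠ 0; add k_4 = ⅘q + r² - 39/20r + 7/10 to the basis.

S(f_2,f_3): leading monomials are coprime, so the S-polynomial reduces to 0 (Buchberger's first criterion).
S(f_1,k_4): leading monomials are coprime, so the S-polynomial reduces to 0 (Buchberger's first criterion).
S(f_2,k_4): lcm = qr. S = -8/3q - 5/4r³ + 39/16r² - ⅞r - ⅔.
  leading term q: subtract (-10/3)·k_4 from -8/3q - 5/4r³ + 39/16r² - ⅞r - ⅔ → -5/4r³ + 277/48r² - 59/8r + 5/3
  leading term r³: no divisor's leading term divides it; move -5/4r³ to the remainder.
  leading term r²: no divisor's leading term divides it; move 277/48r² to the remainder.
  leading term r: no divisor's leading term divides it; move -59/8r to the remainder.
  leading term 1: no divisor's leading term divides it; move 5/3 to the remainder.
  remainder -5/4r³ + 277/48r² - 59/8r + 5/3 ≠ 0; add k_5 = -5/4r³ + 277/48r² - 59/8r + 5/3 to the basis.

S(f_3,k_4): leading monomials are coprime, so the S-polynomial reduces to 0 (Buchberger's first criterion).
S(f_1,k_5): leading monomials are coprime, so the S-polynomial reduces to 0 (Buchberger's first criterion).
S(f_2,k_5): lcm = qr³. S = 39/20qr² - 59/10qr + 4/3q - ⅔r².
  leading term qr²: subtract (13/5r)·f_2 from 39/20qr² - 59/10qr + 4/3q - ⅔r² → -7/10qr + 4/3q - ⅔r² + 13/10r
  leading term qr: subtract (-14/15)·f_2 from -7/10qr + 4/3q - ⅔r² + 13/10r → -8/15q - ⅔r² + 13/10r - 7/15
  leading term q: subtract (-⅔)·k_4 from -8/15q - ⅔r² + 13/10r - 7/15 → 0
  remainder 0.

S(f_3,k_5): leading monomials are coprime, so the S-polynomial reduces to 0 (Buchberger's first criterion).
S(k_4,k_5): leading monomials are coprime, so the S-polynomial reduces to 0 (Buchberger's first criterion).
Every S-polynomial of the final basis reduces to 0, so we have a Gröbner basis.
Inter-reduce: drop elements whose leading term is divisible by another's, tail-reduce, and make monic.
Reduced Gröbner basis: {p - r + 1, q + 5/4r² - 39/16r + ⅞, r³ - 277/60r² + 59/10r - 4/3}.
Label its elements g_1 = p - r + 1, g_2 = q + 5/4r² - 39/16r + ⅞, g_3 = r³ - 277/60r² + 59/10r - 4/3.

Reduce h = 6pq + 25/2r² - 195/8r + 19/4 modulo G:
  leading term pq: subtract (6q)·g_1 from 6pq + 25/2r² - 195/8r + 19/4 → 6qr - 6q + 25/2r² - 195/8r + 19/4
  leading term qr: subtract (6r)·g_2 from 6qr - 6q + 25/2r² - 195/8r + 19/4 → -6q - 15/2r³ + 217/8r² - 237/8r + 19/4
  leading term q: subtract (-6)·g_2 from -6q - 15/2r³ + 217/8r² - 237/8r + 19/4 → -15/2r³ + 277/8r² - 177/4r + 10
  leading term r³: subtract (-15/2)·g_3 from -15/2r³ + 277/8r² - 177/4r + 10 → 0
  normal form = 0.
Since the normal form is 0, h ∈ I.

6pq + 25/2r² - 195/8r + 19/4 lies in I (it reduces to 0).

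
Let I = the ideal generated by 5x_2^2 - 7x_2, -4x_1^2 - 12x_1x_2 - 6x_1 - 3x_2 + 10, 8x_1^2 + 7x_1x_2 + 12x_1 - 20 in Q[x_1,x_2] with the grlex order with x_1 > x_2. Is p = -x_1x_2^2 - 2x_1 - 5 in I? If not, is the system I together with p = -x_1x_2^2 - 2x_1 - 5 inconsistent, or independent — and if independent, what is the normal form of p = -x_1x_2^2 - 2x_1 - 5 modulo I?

-x_1x_2^2 - 2x_1 - 5 is independent of I; its normal form modulo I is -2x_1 - 5.

First compute the reduced Gröbner basis of I by Buchberger's algorithm.
f_1 = 5x_2^2 - 7x_2, LT = x_2^2.
f_2 = -4x_1^2 - 12x_1x_2 - 6x_1 - 3x_2 + 10, LT = x_1^2.
f_3 = 8x_1^2 + 7x_1x_2 + 12x_1 - 20, LT = x_1^2.

S(f_2,f_3): lcm = x_1^2. S = 17/8x_1x_2 + 3/4x_2.
  leading term x_1x_2: no divisor's leading term divides it; move 17/8x_1x_2 to the remainder.
  leading term x_2: no divisor's leading term divides it; move 3/4x_2 to the remainder.
  remainder 17/8x_1x_2 + 3/4x_2 ≠ 0; add h_4 = 17/8x_1x_2 + 3/4x_2 to the basis.

S(f_2,h_4): lcm = x_1^2x_2. S = 3x_1x_2^2 + 39/34x_1x_2 + 3/4x_2^2 - 5/2x_2.
  leading term x_1x_2^2: subtract (3/5x_1)·f_1 from 3x_1x_2^2 + 39/34x_1x_2 + 3/4x_2^2 - 5/2x_2 → 909/170x_1x_2 + 3/4x_2^2 - 5/2x_2
  leading term x_1x_2: subtract (3636/1445)·h_4 from 909/170x_1x_2 + 3/4x_2^2 - 5/2x_2 → 3/4x_2^2 - 12679/2890x_2
  leading term x_2^2: subtract (3/20)·f_1 from 3/4x_2^2 - 12679/2890x_2 → -19289/5780x_2
  leading term x_2: no divisor's leading term divides it; move -19289/5780x_2 to the remainder.
  remainder -19289/5780x_2 ≠ 0; add h_5 = -19289/5780x_2 to the basis.

The other S-polynomials (S(f_1,f_2), S(f_1,f_3), S(f_1,h_4), S(f_3,h_4), S(f_1,h_5), S(f_2,h_5), S(f_3,h_5), S(h_4,h_5)) all reduce to 0 modulo the current basis, so we have a Gröbner basis.
Inter-reduce: drop elements whose leading term is divisible by another's, tail-reduce, and make monic.
Reduced Gröbner basis: {x_1^2 + 3/2x_1 - 5/2, x_2}.
Label its elements g_1 = x_1^2 + 3/2x_1 - 5/2, g_2 = x_2.

Reduce p = -x_1x_2^2 - 2x_1 - 5 modulo G:
  leading term x_1x_2^2: subtract (-x_1x_2)·g_2 from -x_1x_2^2 - 2x_1 - 5 → -2x_1 - 5
  leading term x_1: no divisor's leading term divides it; move -2x_1 to the remainder.
  leading term 1: no divisor's leading term divides it; move -5 to the remainder.
  normal form = -2x_1 - 5.
The normal form is nonzero, so p ∉ I. Since p minus its normal form lies in I, I + (p) = I + (r) where r = -2x_1 - 5; decide whether this ideal is the whole ring.
Run Buchberger on G together with r (pairs among the g_i already reduce to 0 since G is a Gröbner basis):
g_1 = x_1^2 + 3/2x_1 - 5/2, LT = x_1^2.
g_2 = x_2, LT = x_2.
r = -2x_1 - 5, LT = x_1.

The S-polynomials (S(g_1,g_2), S(g_1,r), S(g_2,r)) all reduce to 0 modulo the current basis, so we have a Gröbner basis.
Inter-reduce: drop elements whose leading term is divisible by another's, tail-reduce, and make monic.
Reduced Gröbner basis: {x_1 + 5/2, x_2}.
The reduced Gröbner basis of I + (p) is {x_1 + 5/2, x_2} ≠ {1}, a proper ideal, so the enlarged system stays consistent: p is independent of I, with normal form -2x_1 - 5.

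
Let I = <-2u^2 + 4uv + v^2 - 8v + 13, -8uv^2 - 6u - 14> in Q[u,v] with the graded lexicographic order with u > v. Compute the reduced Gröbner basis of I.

G = {v^4 - 8v^3 + 55/4v^2 + 7/2u - 13v + 39/4, uv^2 + 3/4u + 7/4, u^2 - 2uv - 1/2v^2 + 4v - 13/2}

This is the nonlinear analogue of row-reducing a linear system.

f_1 = -2u^2 + 4uv + v^2 - 8v + 13, LT = u^2.
f_2 = -8uv^2 - 6u - 14, LT = uv^2.

S(f_1,f_2): lcm = u^2v^2. S = -2uv^3 - 1/2v^4 + 4v^3 - 3/4u^2 - 13/2v^2 - 7/4u.
  reduce S modulo (f_1, f_2):
  remainder -1/2v^4 + 4v^3 - 55/8v^2 - 7/4u + 13/2v - 39/8 ≠ 0; add g_3 = -1/2v^4 + 4v^3 - 55/8v^2 - 7/4u + 13/2v - 39/8 to the basis.

The other S-polynomials (S(f_1,g_3), S(f_2,g_3)) all reduce to 0 modulo the current basis, so we have a Gröbner basis.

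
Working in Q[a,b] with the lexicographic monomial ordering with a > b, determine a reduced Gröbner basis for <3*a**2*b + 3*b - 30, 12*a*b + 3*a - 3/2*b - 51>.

G = {a - 26/27*b**2 + 445/54*b - 395/27, b**3 - 108/13*b**2 + 168/13*b - 8/13}

f_1 = 3*a**2*b + 3*b - 30, LT = a**2*b.
f_2 = 12*a*b + 3*a - 3/2*b - 51, LT = a*b.

S(f_1,f_2): lcm = a**2*b. S = -1/4*a**2 + 1/8*a*b + 17/4*a + b - 10.
  reduce S modulo (f_1, f_2):
  remainder -1/4*a**2 + 135/32*a + 65/64*b - 303/32 ≠ 0; add g_3 = -1/4*a**2 + 135/32*a + 65/64*b - 303/32 to the basis.

S(f_1,g_3): lcm = a**2*b. S = 135/8*a*b + 65/16*b**2 - 295/8*b - 10.
  reduce S modulo (f_1, f_2, g_3):
  remainder -135/32*a + 65/16*b**2 - 2225/64*b + 1975/32 ≠ 0; add g_4 = -135/32*a + 65/16*b**2 - 2225/64*b + 1975/32 to the basis.

S(f_1,g_4): lcm = a**2*b. S = 26/27*a*b**3 - 445/54*a*b**2 + 395/27*a*b + b - 10.
  reduce S modulo (f_1, f_2, g_3, g_4):
  remainder 13/108*b**3 - b**2 + 14/9*b - 2/27 ≠ 0; add g_5 = 13/108*b**3 - b**2 + 14/9*b - 2/27 to the basis.

The other S-polynomials (S(f_2,g_3), S(f_2,g_4), S(g_3,g_4), S(f_1,g_5), S(f_2,g_5), S(g_3,g_5), S(g_4,g_5)) all reduce to 0 modulo the current basis, so we have a Gröbner basis.
Inter-reduce: drop elements whose leading term is divisible by another's, tail-reduce, and make monic.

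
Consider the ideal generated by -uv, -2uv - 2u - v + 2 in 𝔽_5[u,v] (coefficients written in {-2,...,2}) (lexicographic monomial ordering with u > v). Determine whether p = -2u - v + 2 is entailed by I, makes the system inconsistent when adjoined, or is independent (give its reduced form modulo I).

First compute the reduced Gröbner basis of I by Buchberger's algorithm.
f_1 = -uv, LT = uv.
f_2 = -2uv - 2u - v + 2, LT = uv.

S(f_1,f_2): lcm = uv. S = -u + 2v + 1.
  leading term u: no divisor's leading term divides it; move -u to the remainder.
  leading term v: no divisor's leading term divides it; move 2v to the remainder.
  leading term 1: no divisor's leading term divides it; move 1 to the remainder.
  remainder -u + 2v + 1 ≠ 0; add h_3 = -u + 2v + 1 to the basis.

S(f_1,h_3): lcm = uv. S = 2v² + v.
  leading term v²: no divisor's leading term divides it; move 2v² to the remainder.
  leading term v: no divisor's leading term divides it; move v to the remainder.
  remainder 2v² + v ≠ 0; add h_4 = 2v² + v to the basis.

The other S-polynomials (S(f_2,h_3), S(f_1,h_4), S(f_2,h_4), S(h_3,h_4)) all reduce to 0 modulo the current basis, so we have a Gröbner basis.
Inter-reduce: drop elements whose leading term is divisible by another's, tail-reduce, and make monic.
Reduced Gröbner basis: {u - 2v - 1, v² - 2v}.
Label its elements g_1 = u - 2v - 1, g_2 = v² - 2v.

Reduce p = -2u - v + 2 modulo G:
  leading term u: subtract (-2)·g_1 from -2u - v + 2 → 0
  normal form = 0.
Since the normal form is 0, p ∈ I.

The remainder on division by a Gröbner basis is unique — it is the normal form.

-2u - v + 2 lies in I (it reduces to 0).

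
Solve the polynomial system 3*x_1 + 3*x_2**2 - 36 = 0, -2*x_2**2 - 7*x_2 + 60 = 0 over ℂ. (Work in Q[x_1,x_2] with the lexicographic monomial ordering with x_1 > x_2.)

Compute a lex Gröbner basis by Buchberger's algorithm.
f_1 = 3*x_1 + 3*x_2**2 - 36, LT = x_1.
f_2 = -2*x_2**2 - 7*x_2 + 60, LT = x_2**2.

The S-polynomials (S(f_1,f_2)) all reduce to 0 modulo the current basis, so we have a Gröbner basis.
Inter-reduce: drop elements whose leading term is divisible by another's, tail-reduce, and make monic.
Reduced Gröbner basis: {x_1 - 7/2*x_2 + 18, x_2**2 + 7/2*x_2 - 30}.

The lex basis is triangular: the last element involves only x_2. Solving x_2**2 + 7/2*x_2 - 30 = 0 gives x_2 ∈ {-15/2, 4}; substituting each value into the earlier elements determines the remaining variables.
  x_2 = -15/2: the earlier basis element becomes x_1 + 177/4 = 0, giving x_1 = -177/4 — point (-177/4, -15/2).
  x_2 = 4: the earlier basis element becomes x_1 + 4 = 0, giving x_1 = -4 — point (-4, 4).

{(-177/4, -15/2), (-4, 4)}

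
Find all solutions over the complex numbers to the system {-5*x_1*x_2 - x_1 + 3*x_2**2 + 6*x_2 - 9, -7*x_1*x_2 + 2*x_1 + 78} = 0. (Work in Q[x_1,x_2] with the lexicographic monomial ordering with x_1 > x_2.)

{(3, 4), (-1716/119 + 78*sqrt(365)/119, -20/7 - sqrt(365)/7), (-1716/119 - 78*sqrt(365)/119, -20/7 + sqrt(365)/7)}

Compute a lex Gröbner basis by Buchberger's algorithm.
f_1 = -5*x_1*x_2 - x_1 + 3*x_2**2 + 6*x_2 - 9, LT = x_1*x_2.
f_2 = -7*x_1*x_2 + 2*x_1 + 78, LT = x_1*x_2.

S(f_1,f_2): lcm = x_1*x_2. S = 17/35*x_1 - 3/5*x_2**2 - 6/5*x_2 + 453/35.
  reduce S modulo (f_1, f_2):
  remainder 17/35*x_1 - 3/5*x_2**2 - 6/5*x_2 + 453/35 ≠ 0; add h_3 = 17/35*x_1 - 3/5*x_2**2 - 6/5*x_2 + 453/35 to the basis.

S(f_1,h_3): lcm = x_1*x_2. S = 1/5*x_1 + 21/17*x_2**3 + 159/85*x_2**2 - 2367/85*x_2 + 9/5.
  reduce S modulo (f_1, f_2, h_3):
  remainder 21/17*x_2**3 + 36/17*x_2**2 - 465/17*x_2 - 60/17 ≠ 0; add h_4 = 21/17*x_2**3 + 36/17*x_2**2 - 465/17*x_2 - 60/17 to the basis.

The other S-polynomials (S(f_2,h_3), S(f_1,h_4), S(f_2,h_4), S(h_3,h_4)) all reduce to 0 modulo the current basis, so we have a Gröbner basis.
Inter-reduce: drop elements whose leading term is divisible by another's, tail-reduce, and make monic.
Reduced Gröbner basis: {x_1 - 21/17*x_2**2 - 42/17*x_2 + 453/17, x_2**3 + 12/7*x_2**2 - 155/7*x_2 - 20/7}.

The lex basis is triangular: the last element involves only x_2. Solving x_2**3 + 12/7*x_2**2 - 155/7*x_2 - 20/7 = 0 gives x_2 ∈ {4, -20/7 - sqrt(365)/7, -20/7 + sqrt(365)/7}; substituting each value into the earlier elements determines the remaining variables.
  x_2 = 4: the earlier basis element becomes x_1 - 3 = 0, giving x_1 = 3 — point (3, 4).
  x_2 = -20/7 - sqrt(365)/7: the earlier basis element becomes x_1 - 78*sqrt(365)/119 + 1716/119 = 0, giving x_1 = -1716/119 + 78*sqrt(365)/119 — point (-1716/119 + 78*sqrt(365)/119, -20/7 - sqrt(365)/7).
  x_2 = -20/7 + sqrt(365)/7: the earlier basis element becomes x_1 + 78*sqrt(365)/119 + 1716/119 = 0, giving x_1 = -1716/119 - 78*sqrt(365)/119 — point (-1716/119 - 78*sqrt(365)/119, -20/7 + sqrt(365)/7).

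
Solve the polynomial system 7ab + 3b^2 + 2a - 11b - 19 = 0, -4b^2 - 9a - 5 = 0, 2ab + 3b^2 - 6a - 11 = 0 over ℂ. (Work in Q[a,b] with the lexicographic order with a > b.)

Compute a lex Gröbner basis by Buchberger's algorithm.
f_1 = 7ab + 2a + 3b^2 - 11b - 19, LT = ab.
f_2 = -9a - 4b^2 - 5, LT = a.
f_3 = 2ab - 6a + 3b^2 - 11, LT = ab.

S(f_1,f_2): lcm = ab. S = 2/7a - 4/9b^3 + 3/7b^2 - 134/63b - 19/7.
  leading term a: subtract (-2/63)·f_2 from 2/7a - 4/9b^3 + 3/7b^2 - 134/63b - 19/7 → -4/9b^3 + 19/63b^2 - 134/63b - 181/63
  leading term b^3: no divisor's leading term divides it; move -4/9b^3 to the remainder.
  leading term b^2: no divisor's leading term divides it; move 19/63b^2 to the remainder.
  leading term b: no divisor's leading term divides it; move -134/63b to the remainder.
  leading term 1: no divisor's leading term divides it; move -181/63 to the remainder.
  remainder -4/9b^3 + 19/63b^2 - 134/63b - 181/63 ≠ 0; add h_4 = -4/9b^3 + 19/63b^2 - 134/63b - 181/63 to the basis.

S(f_1,f_3): lcm = ab. S = 23/7a - 15/14b^2 - 11/7b + 39/14.
  leading term a: subtract (-23/63)·f_2 from 23/7a - 15/14b^2 - 11/7b + 39/14 → -319/126b^2 - 11/7b + 121/126
  leading term b^2: no divisor's leading term divides it; move -319/126b^2 to the remainder.
  leading term b: no divisor's leading term divides it; move -11/7b to the remainder.
  leading term 1: no divisor's leading term divides it; move 121/126 to the remainder.
  remainder -319/126b^2 - 11/7b + 121/126 ≠ 0; add h_5 = -319/126b^2 - 11/7b + 121/126 to the basis.

S(f_3,h_4): lcm = ab^3. S = -65/28ab^2 - 67/14ab - 181/28a + 3/2b^4 - 11/2b^2.
  leading term ab^2: subtract (-65/196b)·f_1 from -65/28ab^2 - 67/14ab - 181/28a + 3/2b^4 - 11/2b^2 → -202/49ab - 181/28a + 3/2b^4 + 195/196b^3 - 1793/196b^2 - 1235/196b
  leading term ab: subtract (-202/343)·f_1 from -202/49ab - 181/28a + 3/2b^4 + 195/196b^3 - 1793/196b^2 - 1235/196b → -7253/1372a + 3/2b^4 + 195/196b^3 - 10127/1372b^2 - 17533/1372b - 3838/343
  leading term a: subtract (7253/12348)·f_2 from -7253/1372a + 3/2b^4 + 195/196b^3 - 10127/1372b^2 - 17533/1372b - 3838/343 → 3/2b^4 + 195/196b^3 - 62131/12348b^2 - 17533/1372b - 101903/12348
  leading term b^4: subtract (-27/8b)·h_4 from 3/2b^4 + 195/196b^3 - 62131/12348b^2 - 17533/1372b - 101903/12348 → 789/392b^3 - 37693/3087b^2 - 61673/2744b - 101903/12348
  leading term b^3: subtract (-7101/1568)·h_4 from 789/392b^3 - 37693/3087b^2 - 61673/2744b - 101903/12348 → -1071257/98784b^2 - 176209/5488b - 2100505/98784
  leading term b^2: subtract (97387/22736)·h_5 from -1071257/98784b^2 - 176209/5488b - 2100505/98784 → -144243/5684b - 144243/5684
  leading term b: no divisor's leading term divides it; move -144243/5684b to the remainder.
  leading term 1: no divisor's leading term divides it; move -144243/5684 to the remainder.
  remainder -144243/5684b - 144243/5684 ≠ 0; add h_6 = -144243/5684b - 144243/5684 to the basis.

The other S-polynomials (S(f_2,f_3), S(f_1,h_4), S(f_2,h_4), S(f_1,h_5), S(f_2,h_5), S(f_3,h_5), S(h_4,h_5), S(f_1,h_6), S(f_2,h_6), S(f_3,h_6), S(h_4,h_6), S(h_5,h_6)) all reduce to 0 modulo the current basis, so we have a Gröbner basis.
Inter-reduce: drop elements whose leading term is divisible by another's, tail-reduce, and make monic.
Reduced Gröbner basis: {a + 1, b + 1}.

The lex basis is triangular: the last element involves only b. Solving b + 1 = 0 gives b ∈ {-1}; substituting each value into the earlier elements determines the remaining variables.
  b = -1: the earlier basis element becomes a + 1 = 0, giving a = -1 — point (-1, -1).
Zero-dimensionality of the ideal guarantees finitely many solutions over ℂ.

{(-1, -1)}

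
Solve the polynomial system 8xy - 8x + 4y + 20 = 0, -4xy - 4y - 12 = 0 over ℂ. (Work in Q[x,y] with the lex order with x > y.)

{(1/2, -2), (-2, 3)}

Compute a lex Gröbner basis by Buchberger's algorithm.
f_1 = 8xy - 8x + 4y + 20, LT = xy.
f_2 = -4xy - 4y - 12, LT = xy.

S(f_1,f_2): lcm = xy. S = -x - 1/2y - 1/2.
  leading term x: no divisor's leading term divides it; move -x to the remainder.
  leading term y: no divisor's leading term divides it; move -1/2y to the remainder.
  leading term 1: no divisor's leading term divides it; move -1/2 to the remainder.
  remainder -x - 1/2y - 1/2 ≠ 0; add h_3 = -x - 1/2y - 1/2 to the basis.

S(f_1,h_3): lcm = xy. S = -x - 1/2y^2 + 5/2.
  leading term x: subtract (1)·h_3 from -x - 1/2y^2 + 5/2 → -1/2y^2 + 1/2y + 3
  leading term y^2: no divisor's leading term divides it; move -1/2y^2 to the remainder.
  leading term y: no divisor's leading term divides it; move 1/2y to the remainder.
  leading term 1: no divisor's leading term divides it; move 3 to the remainder.
  remainder -1/2y^2 + 1/2y + 3 ≠ 0; add h_4 = -1/2y^2 + 1/2y + 3 to the basis.

S(f_2,h_3): lcm = xy. S = -1/2y^2 + 1/2y + 3.
  leading term y^2: subtract (1)·h_4 from -1/2y^2 + 1/2y + 3 → 0
  remainder 0.

S(f_1,h_4): lcm = xy^2. S = 6x + 1/2y^2 + 5/2y.
  leading term x: subtract (-6)·h_3 from 6x + 1/2y^2 + 5/2y → 1/2y^2 - 1/2y - 3
  leading term y^2: subtract (-1)·h_4 from 1/2y^2 - 1/2y - 3 → 0
  remainder 0.

S(f_2,h_4): lcm = xy^2. S = xy + 6x + y^2 + 3y.
  leading term xy: subtract (1/8)·f_1 from xy + 6x + y^2 + 3y → 7x + y^2 + 5/2y - 5/2
  leading term x: subtract (-7)·h_3 from 7x + y^2 + 5/2y - 5/2 → y^2 - y - 6
  leading term y^2: subtract (-2)·h_4 from y^2 - y - 6 → 0
  remainder 0.

S(h_3,h_4): leading monomials are coprime, so the S-polynomial reduces to 0 (Buchberger's first criterion).
Every S-polynomial of the final basis reduces to 0, so we have a Gröbner basis.
Inter-reduce: drop elements whose leading term is divisible by another's, tail-reduce, and make monic.
Reduced Gröbner basis: {x + 1/2y + 1/2, y^2 - y - 6}.

Elimination: the polynomial y^2 - y - 6 lies in the elimination ideal for y, so y ∈ {-2, 3}. For each such y, the remaining basis elements (now univariate) give the rest of the solution.
  y = -2: the earlier basis element becomes x - 1/2 = 0, giving x = 1/2 — point (1/2, -2).
  y = 3: the earlier basis element becomes x + 2 = 0, giving x = -2 — point (-2, 3).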